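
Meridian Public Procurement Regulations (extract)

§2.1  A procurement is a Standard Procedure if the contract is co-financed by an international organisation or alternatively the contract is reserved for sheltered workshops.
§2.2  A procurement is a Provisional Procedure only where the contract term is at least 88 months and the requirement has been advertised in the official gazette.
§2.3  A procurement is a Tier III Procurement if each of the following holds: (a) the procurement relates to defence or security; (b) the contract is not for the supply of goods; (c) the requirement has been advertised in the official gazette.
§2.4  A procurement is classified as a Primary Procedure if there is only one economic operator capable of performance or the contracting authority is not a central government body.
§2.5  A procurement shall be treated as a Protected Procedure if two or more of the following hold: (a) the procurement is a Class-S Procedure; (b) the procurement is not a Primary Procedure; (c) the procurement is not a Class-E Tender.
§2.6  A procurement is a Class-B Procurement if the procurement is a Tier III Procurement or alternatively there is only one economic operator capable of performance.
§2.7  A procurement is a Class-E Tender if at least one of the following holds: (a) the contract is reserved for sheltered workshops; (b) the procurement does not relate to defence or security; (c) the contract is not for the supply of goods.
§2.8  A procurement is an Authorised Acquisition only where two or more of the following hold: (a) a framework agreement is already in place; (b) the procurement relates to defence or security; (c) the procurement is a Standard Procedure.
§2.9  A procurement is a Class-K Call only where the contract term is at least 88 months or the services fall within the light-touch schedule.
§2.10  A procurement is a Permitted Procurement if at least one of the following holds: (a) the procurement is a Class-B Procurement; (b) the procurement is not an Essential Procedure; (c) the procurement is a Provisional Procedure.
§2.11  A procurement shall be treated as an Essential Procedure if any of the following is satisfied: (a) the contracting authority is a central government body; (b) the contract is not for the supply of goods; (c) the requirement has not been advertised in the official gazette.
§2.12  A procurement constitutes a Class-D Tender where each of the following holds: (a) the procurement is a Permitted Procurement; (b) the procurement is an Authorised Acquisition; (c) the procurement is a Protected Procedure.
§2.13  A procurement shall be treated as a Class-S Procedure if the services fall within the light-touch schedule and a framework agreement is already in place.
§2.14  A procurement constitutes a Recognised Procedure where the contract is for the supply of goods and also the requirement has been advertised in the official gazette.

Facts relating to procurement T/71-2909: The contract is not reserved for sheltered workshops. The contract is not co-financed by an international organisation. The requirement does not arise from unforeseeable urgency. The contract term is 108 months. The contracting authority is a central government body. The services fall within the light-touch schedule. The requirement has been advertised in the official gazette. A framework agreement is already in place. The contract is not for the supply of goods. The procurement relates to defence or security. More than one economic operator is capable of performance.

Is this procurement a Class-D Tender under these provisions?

Under §2.3: the procurement relates to defence or security? yes; and the contract is not for the supply of goods? yes; and the requirement has been advertised in the official gazette? yes. So the procurement is a Tier III Procurement.
Under §2.6: Tier III Procurement (§2.3)? yes; or there is only one economic operator capable of performance? no. So the procurement is a Class-B Procurement.
Under §2.11: the contracting authority is a central government body? yes; or the contract is not for the supply of goods? yes; or the requirement has not been advertised in the official gazette? no. So the procurement is an Essential Procedure.
Under §2.2: contract term: 108 months ≥ 88 months? yes; and the requirement has been advertised in the official gazette? yes. So the procurement is a Provisional Procedure.
Under §2.10: Class-B Procurement (§2.6)? yes; or not an Essential Procedure (§2.11)? no; or Provisional Procedure (§2.2)? yes. So the procurement is a Permitted Procurement.
Under §2.1: the contract is co-financed by an international organisation? no; or the contract is reserved for sheltered workshops? no. So the procurement is not a Standard Procedure.
Under §2.8: a framework agreement is already in place? yes; the procurement relates to defence or security? yes; Standard Procedure (§2.1)? no — 2 of 3 hold (need ≥2) → satisfied.
Under §2.13: the services fall within the light-touch schedule? yes; and a framework agreement is already in place? yes. So the procurement is a Class-S Procedure.
Under §2.4: there is only one economic operator capable of performance? no; or the contracting authority is not a central government body? no. So the procurement is not a Primary Procedure.
Under §2.7: the contract is reserved for sheltered workshops? no; or the procurement does not relate to defence or security? no; or the contract is not for the supply of goods? yes. So the procurement is a Class-E Tender.
Under §2.5: Class-S Procedure (§2.13)? yes; not a Primary Procedure (§2.4)? yes; not a Class-E Tender (§2.7)? no — 2 of 3 hold (need ≥2) → satisfied.
Under §2.12: Permitted Procurement (§2.10)? yes; and Authorised Acquisition (§2.8)? yes; and Protected Procedure (§2.5)? yes. So the procurement is a Class-D Tender.

Yes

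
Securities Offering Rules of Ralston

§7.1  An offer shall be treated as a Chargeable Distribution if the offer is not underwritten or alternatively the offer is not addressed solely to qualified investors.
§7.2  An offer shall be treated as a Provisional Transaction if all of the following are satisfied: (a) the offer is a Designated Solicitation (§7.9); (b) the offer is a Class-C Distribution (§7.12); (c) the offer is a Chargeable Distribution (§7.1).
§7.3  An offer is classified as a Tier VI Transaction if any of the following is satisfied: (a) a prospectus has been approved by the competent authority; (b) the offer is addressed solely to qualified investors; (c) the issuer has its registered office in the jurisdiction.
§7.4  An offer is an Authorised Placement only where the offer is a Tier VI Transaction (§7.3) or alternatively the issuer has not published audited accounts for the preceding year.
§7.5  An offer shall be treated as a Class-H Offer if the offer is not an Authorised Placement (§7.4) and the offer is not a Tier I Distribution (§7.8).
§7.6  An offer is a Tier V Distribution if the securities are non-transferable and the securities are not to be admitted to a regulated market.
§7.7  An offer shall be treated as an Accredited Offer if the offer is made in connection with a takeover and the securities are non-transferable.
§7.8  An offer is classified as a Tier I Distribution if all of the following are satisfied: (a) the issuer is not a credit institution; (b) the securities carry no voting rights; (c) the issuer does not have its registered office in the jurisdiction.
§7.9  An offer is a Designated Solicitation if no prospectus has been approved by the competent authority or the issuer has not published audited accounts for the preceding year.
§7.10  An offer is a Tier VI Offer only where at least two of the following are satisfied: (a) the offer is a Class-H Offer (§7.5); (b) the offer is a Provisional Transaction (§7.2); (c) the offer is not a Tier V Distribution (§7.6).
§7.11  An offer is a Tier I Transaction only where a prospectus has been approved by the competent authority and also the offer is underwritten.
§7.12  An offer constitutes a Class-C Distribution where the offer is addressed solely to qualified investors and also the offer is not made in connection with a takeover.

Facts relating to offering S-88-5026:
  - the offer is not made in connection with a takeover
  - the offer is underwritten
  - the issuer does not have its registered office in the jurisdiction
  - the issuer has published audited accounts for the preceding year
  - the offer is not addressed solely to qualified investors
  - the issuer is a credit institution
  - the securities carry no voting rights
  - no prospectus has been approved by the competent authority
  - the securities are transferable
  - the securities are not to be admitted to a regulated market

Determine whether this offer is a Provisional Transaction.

§7.9 — Designated Solicitation: [no prospectus has been approved by the competent authority? yes] OR [the issuer has not published audited accounts for the preceding year? no] → satisfied.
§7.12 — Class-C Distribution: [the offer is addressed solely to qualified investors? no] AND [the offer is not made in connection with a takeover? yes] → not satisfied.
§7.1 — Chargeable Distribution: [the offer is not underwritten? no] OR [the offer is not addressed solely to qualified investors? yes] → satisfied.
§7.2 — Provisional Transaction: [Designated Solicitation (§7.9)? yes] AND [Class-C Distribution (§7.12)? no] AND [Chargeable Distribution (§7.1)? yes] → not satisfied.

No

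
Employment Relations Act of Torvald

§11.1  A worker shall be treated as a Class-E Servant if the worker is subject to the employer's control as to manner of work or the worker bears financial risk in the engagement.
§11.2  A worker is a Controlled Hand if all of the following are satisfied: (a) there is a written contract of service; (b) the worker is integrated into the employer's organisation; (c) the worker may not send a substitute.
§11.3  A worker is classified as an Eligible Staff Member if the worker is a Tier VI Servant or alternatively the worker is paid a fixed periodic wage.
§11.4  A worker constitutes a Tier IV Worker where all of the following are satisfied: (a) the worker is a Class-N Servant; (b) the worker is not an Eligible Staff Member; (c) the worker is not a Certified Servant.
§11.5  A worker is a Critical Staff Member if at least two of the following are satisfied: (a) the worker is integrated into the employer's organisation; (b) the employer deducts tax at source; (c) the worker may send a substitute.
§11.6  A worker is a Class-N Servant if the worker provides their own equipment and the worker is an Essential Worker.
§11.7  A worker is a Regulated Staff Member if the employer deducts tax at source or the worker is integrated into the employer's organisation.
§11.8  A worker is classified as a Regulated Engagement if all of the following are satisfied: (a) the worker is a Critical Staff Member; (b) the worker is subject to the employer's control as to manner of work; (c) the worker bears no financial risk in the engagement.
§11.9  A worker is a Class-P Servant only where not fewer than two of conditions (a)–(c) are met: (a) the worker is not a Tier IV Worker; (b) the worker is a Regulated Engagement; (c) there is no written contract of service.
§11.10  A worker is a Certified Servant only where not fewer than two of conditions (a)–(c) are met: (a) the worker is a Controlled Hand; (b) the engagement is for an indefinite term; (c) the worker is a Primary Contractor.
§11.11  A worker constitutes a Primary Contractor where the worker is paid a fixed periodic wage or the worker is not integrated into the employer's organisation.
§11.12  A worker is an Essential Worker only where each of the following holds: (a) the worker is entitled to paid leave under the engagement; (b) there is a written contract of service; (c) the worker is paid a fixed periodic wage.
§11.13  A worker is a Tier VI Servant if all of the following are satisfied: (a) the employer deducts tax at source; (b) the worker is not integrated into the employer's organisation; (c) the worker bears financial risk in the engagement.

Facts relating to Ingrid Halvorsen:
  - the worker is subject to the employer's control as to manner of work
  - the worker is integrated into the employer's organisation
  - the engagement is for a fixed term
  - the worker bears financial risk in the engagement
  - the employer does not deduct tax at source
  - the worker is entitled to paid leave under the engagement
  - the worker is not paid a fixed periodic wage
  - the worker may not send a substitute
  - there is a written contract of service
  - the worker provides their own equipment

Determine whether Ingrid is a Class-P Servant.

§11.12 — Essential Worker: [the worker is entitled to paid leave under the engagement? yes] AND [there is a written contract of service? yes] AND [the worker is paid a fixed periodic wage? no] → not satisfied.
§11.6 — Class-N Servant: [the worker provides their own equipment? yes] AND [Essential Worker (§11.12)? no] → not satisfied.
§11.13 — Tier VI Servant: [the employer deducts tax at source? no] AND [the worker is not integrated into the employer's organisation? no] AND [the worker bears financial risk in the engagement? yes] → not satisfied.
§11.3 — Eligible Staff Member: [Tier VI Servant (§11.13)? no] OR [the worker is paid a fixed periodic wage? no] → not satisfied.
§11.2 — Controlled Hand: [there is a written contract of service? yes] AND [the worker is integrated into the employer's organisation? yes] AND [the worker may not send a substitute? yes] → satisfied.
§11.11 — Primary Contractor: [the worker is paid a fixed periodic wage? no] OR [the worker is not integrated into the employer's organisation? no] → not satisfied.
§11.10 — Certified Servant: Controlled Hand (§11.2)? yes; the engagement is for an indefinite term? no; Primary Contractor (§11.11)? no — 1 of 3 hold (need ≥2) → not satisfied.
§11.4 — Tier IV Worker: [Class-N Servant (§11.6)? no] AND [not an Eligible Staff Member (§11.3)? yes] AND [not a Certified Servant (§11.10)? yes] → not satisfied.
§11.5 — Critical Staff Member: the worker is integrated into the employer's organisation? yes; the employer deducts tax at source? no; the worker may send a substitute? no — 1 of 3 hold (need ≥2) → not satisfied.
§11.8 — Regulated Engagement: [Critical Staff Member (§11.5)? no] AND [the worker is subject to the employer's control as to manner of work? yes] AND [the worker bears no financial risk in the engagement? no] → not satisfied.
§11.9 — Class-P Servant: not a Tier IV Worker (§11.4)? yes; Regulated Engagement (§11.8)? no; there is no written contract of service? no — 1 of 3 hold (need ≥2) → not satisfied.

No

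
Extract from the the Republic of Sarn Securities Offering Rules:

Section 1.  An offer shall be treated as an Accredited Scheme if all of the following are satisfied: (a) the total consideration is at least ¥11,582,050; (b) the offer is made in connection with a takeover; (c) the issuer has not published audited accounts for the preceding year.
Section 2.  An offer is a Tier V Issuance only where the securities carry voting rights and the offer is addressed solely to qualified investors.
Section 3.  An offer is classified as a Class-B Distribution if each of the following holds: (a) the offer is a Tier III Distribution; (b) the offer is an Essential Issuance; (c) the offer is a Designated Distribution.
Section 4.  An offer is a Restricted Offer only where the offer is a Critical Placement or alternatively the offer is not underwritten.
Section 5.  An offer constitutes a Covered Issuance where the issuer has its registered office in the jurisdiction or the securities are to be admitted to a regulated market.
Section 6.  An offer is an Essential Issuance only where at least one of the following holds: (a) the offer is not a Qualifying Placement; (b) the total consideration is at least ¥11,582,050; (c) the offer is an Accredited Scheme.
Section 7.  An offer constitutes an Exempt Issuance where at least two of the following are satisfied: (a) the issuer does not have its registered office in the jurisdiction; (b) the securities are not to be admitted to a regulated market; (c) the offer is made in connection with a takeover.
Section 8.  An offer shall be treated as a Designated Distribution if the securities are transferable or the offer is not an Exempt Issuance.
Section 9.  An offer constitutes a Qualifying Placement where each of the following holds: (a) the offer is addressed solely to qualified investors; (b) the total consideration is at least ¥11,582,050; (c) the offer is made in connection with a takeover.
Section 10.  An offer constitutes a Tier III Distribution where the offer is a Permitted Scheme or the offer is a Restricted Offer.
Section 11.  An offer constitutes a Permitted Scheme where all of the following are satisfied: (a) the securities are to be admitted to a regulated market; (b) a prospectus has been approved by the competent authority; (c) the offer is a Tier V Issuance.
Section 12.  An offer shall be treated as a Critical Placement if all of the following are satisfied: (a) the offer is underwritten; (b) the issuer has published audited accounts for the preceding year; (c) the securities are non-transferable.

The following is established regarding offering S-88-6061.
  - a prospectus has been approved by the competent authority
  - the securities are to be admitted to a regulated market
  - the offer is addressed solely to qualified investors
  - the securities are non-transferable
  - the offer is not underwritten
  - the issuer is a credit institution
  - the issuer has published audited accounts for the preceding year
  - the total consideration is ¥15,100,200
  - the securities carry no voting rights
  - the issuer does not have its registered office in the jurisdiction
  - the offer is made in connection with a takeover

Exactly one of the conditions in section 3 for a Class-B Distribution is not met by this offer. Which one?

section 2 — Tier V Issuance: [the securities carry voting rights? no] AND [the offer is addressed solely to qualified investors? yes] → not satisfied.
section 11 — Permitted Scheme: [the securities are to be admitted to a regulated market? yes] AND [a prospectus has been approved by the competent authority? yes] AND [Tier V Issuance (section 2)? no] → not satisfied.
section 12 — Critical Placement: [the offer is underwritten? no] AND [the issuer has published audited accounts for the preceding year? yes] AND [the securities are non-transferable? yes] → not satisfied.
section 4 — Restricted Offer: [Critical Placement (section 12)? no] OR [the offer is not underwritten? yes] → satisfied.
section 10 — Tier III Distribution: [Permitted Scheme (section 11)? no] OR [Restricted Offer (section 4)? yes] → satisfied.
section 9 — Qualifying Placement: [the offer is addressed solely to qualified investors? yes] AND [total consideration: ¥15,100,200 ≥ ¥11,582,050? yes] AND [the offer is made in connection with a takeover? yes] → satisfied.
section 1 — Accredited Scheme: [total consideration: ¥15,100,200 ≥ ¥11,582,050? yes] AND [the offer is made in connection with a takeover? yes] AND [the issuer has not published audited accounts for the preceding year? no] → not satisfied.
section 6 — Essential Issuance: [not a Qualifying Placement (section 9)? no] OR [total consideration: ¥15,100,200 ≥ ¥11,582,050? yes] OR [Accredited Scheme (section 1)? no] → satisfied.
section 7 — Exempt Issuance: the issuer does not have its registered office in the jurisdiction? yes; the securities are not to be admitted to a regulated market? no; the offer is made in connection with a takeover? yes — 2 of 3 hold (need ≥2) → satisfied.
section 8 — Designated Distribution: [the securities are transferable? no] OR [not an Exempt Issuance (section 7)? no] → not satisfied.
section 3 — Class-B Distribution: [Tier III Distribution (section 10)? yes] AND [Essential Issuance (section 6)? yes] AND [Designated Distribution (section 8)? no] → not satisfied.

Designated Distribution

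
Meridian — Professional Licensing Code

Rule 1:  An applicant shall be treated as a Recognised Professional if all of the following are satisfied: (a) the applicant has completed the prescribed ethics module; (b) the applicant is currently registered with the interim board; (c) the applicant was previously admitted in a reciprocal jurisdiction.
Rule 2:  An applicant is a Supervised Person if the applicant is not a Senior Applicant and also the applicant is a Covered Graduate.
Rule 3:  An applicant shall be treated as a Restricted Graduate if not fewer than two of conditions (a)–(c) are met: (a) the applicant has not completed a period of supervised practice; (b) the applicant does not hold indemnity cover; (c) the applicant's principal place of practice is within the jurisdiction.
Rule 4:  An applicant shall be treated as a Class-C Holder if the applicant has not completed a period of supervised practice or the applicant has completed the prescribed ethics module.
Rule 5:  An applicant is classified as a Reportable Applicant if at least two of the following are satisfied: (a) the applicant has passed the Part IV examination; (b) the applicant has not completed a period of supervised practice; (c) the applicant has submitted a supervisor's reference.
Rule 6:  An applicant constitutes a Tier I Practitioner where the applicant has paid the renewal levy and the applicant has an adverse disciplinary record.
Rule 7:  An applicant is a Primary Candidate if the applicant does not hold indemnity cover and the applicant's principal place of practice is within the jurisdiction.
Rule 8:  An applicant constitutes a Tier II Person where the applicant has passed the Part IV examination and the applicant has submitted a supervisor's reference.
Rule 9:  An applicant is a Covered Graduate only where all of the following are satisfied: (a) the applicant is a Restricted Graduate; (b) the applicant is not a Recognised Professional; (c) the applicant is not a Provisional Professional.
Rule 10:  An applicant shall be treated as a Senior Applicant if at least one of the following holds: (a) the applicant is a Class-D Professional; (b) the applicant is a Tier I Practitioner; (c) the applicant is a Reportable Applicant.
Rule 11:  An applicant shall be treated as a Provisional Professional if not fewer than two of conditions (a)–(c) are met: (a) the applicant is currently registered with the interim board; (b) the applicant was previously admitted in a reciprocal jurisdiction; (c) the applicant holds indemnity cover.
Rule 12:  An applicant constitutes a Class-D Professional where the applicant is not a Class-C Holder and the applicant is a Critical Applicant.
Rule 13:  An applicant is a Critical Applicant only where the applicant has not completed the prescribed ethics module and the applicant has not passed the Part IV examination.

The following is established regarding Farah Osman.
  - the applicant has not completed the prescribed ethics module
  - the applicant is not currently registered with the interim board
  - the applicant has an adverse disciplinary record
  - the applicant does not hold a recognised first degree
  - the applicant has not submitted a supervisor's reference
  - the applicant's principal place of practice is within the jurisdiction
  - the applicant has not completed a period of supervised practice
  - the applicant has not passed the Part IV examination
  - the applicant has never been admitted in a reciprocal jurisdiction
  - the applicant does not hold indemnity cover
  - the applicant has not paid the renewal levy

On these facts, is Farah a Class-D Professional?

No

rule 4 — Class-C Holder: [the applicant has not completed a period of supervised practice? yes] OR [the applicant has completed the prescribed ethics module? no] → satisfied.
rule 13 — Critical Applicant: [the applicant has not completed the prescribed ethics module? yes] AND [the applicant has not passed the Part IV examination? yes] → satisfied.
rule 12 — Class-D Professional: [not a Class-C Holder (rule 4)? no] AND [Critical Applicant (rule 13)? yes] → not satisfied.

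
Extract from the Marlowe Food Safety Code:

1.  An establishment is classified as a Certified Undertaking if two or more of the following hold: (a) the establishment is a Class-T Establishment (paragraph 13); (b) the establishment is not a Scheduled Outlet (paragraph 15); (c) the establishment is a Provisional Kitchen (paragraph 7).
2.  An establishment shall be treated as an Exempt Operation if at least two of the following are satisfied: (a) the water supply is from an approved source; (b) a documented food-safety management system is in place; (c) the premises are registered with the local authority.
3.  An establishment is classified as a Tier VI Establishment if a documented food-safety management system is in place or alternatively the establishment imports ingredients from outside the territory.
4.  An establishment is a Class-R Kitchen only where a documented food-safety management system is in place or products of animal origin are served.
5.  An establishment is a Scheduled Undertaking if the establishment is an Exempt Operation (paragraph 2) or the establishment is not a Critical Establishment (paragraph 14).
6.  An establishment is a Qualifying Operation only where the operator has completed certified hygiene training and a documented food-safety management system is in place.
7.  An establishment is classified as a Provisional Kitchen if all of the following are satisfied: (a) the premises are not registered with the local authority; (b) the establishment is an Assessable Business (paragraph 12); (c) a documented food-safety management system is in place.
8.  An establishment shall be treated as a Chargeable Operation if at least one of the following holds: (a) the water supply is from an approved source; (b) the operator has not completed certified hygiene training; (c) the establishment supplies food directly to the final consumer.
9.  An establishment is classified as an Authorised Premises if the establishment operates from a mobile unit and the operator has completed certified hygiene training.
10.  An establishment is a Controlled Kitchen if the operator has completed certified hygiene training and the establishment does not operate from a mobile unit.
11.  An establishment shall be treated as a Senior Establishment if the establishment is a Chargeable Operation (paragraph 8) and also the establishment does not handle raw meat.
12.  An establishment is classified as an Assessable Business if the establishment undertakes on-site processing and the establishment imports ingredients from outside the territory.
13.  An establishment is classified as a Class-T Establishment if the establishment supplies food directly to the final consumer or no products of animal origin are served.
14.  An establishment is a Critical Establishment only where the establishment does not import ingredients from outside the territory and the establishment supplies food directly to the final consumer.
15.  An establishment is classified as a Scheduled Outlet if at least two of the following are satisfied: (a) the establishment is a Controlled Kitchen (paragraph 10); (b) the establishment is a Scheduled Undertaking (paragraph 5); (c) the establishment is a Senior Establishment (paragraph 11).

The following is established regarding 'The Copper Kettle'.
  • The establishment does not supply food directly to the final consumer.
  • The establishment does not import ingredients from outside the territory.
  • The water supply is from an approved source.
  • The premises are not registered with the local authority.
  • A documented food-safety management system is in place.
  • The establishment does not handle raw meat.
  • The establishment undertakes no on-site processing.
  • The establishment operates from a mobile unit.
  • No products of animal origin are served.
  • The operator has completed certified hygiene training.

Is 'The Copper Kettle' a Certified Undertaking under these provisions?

No

paragraph 13 — Class-T Establishment: [the establishment supplies food directly to the final consumer? no] OR [no products of animal origin are served? yes] → satisfied.
paragraph 10 — Controlled Kitchen: [the operator has completed certified hygiene training? yes] AND [the establishment does not operate from a mobile unit? no] → not satisfied.
paragraph 2 — Exempt Operation: the water supply is from an approved source? yes; a documented food-safety management system is in place? yes; the premises are registered with the local authority? no — 2 of 3 hold (need ≥2) → satisfied.
paragraph 14 — Critical Establishment: [the establishment does not import ingredients from outside the territory? yes] AND [the establishment supplies food directly to the final consumer? no] → not satisfied.
paragraph 5 — Scheduled Undertaking: [Exempt Operation (paragraph 2)? yes] OR [not a Critical Establishment (paragraph 14)? yes] → satisfied.
paragraph 8 — Chargeable Operation: [the water supply is from an approved source? yes] OR [the operator has not completed certified hygiene training? no] OR [the establishment supplies food directly to the final consumer? no] → satisfied.
paragraph 11 — Senior Establishment: [Chargeable Operation (paragraph 8)? yes] AND [the establishment does not handle raw meat? yes] → satisfied.
paragraph 15 — Scheduled Outlet: Controlled Kitchen (paragraph 10)? no; Scheduled Undertaking (paragraph 5)? yes; Senior Establishment (paragraph 11)? yes — 2 of 3 hold (need ≥2) → satisfied.
paragraph 12 — Assessable Business: [the establishment undertakes on-site processing? no] AND [the establishment imports ingredients from outside the territory? no] → not satisfied.
paragraph 7 — Provisional Kitchen: [the premises are not registered with the local authority? yes] AND [Assessable Business (paragraph 12)? no] AND [a documented food-safety management system is in place? yes] → not satisfied.
paragraph 1 — Certified Undertaking: Class-T Establishment (paragraph 13)? yes; not a Scheduled Outlet (paragraph 15)? no; Provisional Kitchen (paragraph 7)? no — 1 of 3 hold (need ≥2) → not satisfied.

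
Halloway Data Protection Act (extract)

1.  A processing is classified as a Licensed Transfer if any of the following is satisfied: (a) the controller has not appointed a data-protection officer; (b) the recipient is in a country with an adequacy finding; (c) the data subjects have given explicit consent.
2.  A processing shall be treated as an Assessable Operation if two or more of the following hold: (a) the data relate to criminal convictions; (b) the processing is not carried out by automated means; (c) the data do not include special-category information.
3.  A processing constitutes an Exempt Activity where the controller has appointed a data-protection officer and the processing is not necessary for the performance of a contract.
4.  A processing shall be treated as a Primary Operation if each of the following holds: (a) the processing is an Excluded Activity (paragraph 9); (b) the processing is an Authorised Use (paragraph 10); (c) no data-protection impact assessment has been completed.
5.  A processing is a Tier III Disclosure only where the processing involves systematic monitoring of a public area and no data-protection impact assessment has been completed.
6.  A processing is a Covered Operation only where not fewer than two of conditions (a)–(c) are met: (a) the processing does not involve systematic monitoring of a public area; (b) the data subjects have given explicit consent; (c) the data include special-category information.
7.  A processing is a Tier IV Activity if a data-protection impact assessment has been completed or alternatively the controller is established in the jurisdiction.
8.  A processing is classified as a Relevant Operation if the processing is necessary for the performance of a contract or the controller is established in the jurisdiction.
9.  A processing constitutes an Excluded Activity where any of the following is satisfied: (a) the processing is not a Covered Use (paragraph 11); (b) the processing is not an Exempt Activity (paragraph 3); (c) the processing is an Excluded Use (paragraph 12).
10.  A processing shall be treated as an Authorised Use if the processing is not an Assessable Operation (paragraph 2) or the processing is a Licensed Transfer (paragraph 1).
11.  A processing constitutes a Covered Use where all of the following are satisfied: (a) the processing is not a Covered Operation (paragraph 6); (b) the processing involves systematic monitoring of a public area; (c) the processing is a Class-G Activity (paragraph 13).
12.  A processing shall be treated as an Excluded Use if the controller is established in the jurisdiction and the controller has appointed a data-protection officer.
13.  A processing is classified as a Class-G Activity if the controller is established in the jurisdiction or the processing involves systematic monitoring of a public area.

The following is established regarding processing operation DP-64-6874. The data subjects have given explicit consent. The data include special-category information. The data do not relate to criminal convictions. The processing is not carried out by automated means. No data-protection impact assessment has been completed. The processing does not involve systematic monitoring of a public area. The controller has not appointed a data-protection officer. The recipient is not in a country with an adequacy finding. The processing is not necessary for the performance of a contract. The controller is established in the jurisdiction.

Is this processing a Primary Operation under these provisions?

Yes

Under paragraph 6: the processing does not involve systematic monitoring of a public area? yes; the data subjects have given explicit consent? yes; the data include special-category information? yes — 3 of 3 hold (need ≥2) → satisfied.
Under paragraph 13: the controller is established in the jurisdiction? yes; or the processing involves systematic monitoring of a public area? no. So the processing is a Class-G Activity.
Under paragraph 11: not a Covered Operation (paragraph 6)? no; and the processing involves systematic monitoring of a public area? no; and Class-G Activity (paragraph 13)? yes. So the processing is not a Covered Use.
Under paragraph 3: the controller has appointed a data-protection officer? no; and the processing is not necessary for the performance of a contract? yes. So the processing is not an Exempt Activity.
Under paragraph 12: the controller is established in the jurisdiction? yes; and the controller has appointed a data-protection officer? no. So the processing is not an Excluded Use.
Under paragraph 9: not a Covered Use (paragraph 11)? yes; or not an Exempt Activity (paragraph 3)? yes; or Excluded Use (paragraph 12)? no. So the processing is an Excluded Activity.
Under paragraph 2: the data relate to criminal convictions? no; the processing is not carried out by automated means? yes; the data do not include special-category information? no — 1 of 3 hold (need ≥2) → not satisfied.
Under paragraph 1: the controller has not appointed a data-protection officer? yes; or the recipient is in a country with an adequacy finding? no; or the data subjects have given explicit consent? yes. So the processing is a Licensed Transfer.
Under paragraph 10: not an Assessable Operation (paragraph 2)? yes; or Licensed Transfer (paragraph 1)? yes. So the processing is an Authorised Use.
Under paragraph 4: Excluded Activity (paragraph 9)? yes; and Authorised Use (paragraph 10)? yes; and no data-protection impact assessment has been completed? yes. So the processing is a Primary Operation.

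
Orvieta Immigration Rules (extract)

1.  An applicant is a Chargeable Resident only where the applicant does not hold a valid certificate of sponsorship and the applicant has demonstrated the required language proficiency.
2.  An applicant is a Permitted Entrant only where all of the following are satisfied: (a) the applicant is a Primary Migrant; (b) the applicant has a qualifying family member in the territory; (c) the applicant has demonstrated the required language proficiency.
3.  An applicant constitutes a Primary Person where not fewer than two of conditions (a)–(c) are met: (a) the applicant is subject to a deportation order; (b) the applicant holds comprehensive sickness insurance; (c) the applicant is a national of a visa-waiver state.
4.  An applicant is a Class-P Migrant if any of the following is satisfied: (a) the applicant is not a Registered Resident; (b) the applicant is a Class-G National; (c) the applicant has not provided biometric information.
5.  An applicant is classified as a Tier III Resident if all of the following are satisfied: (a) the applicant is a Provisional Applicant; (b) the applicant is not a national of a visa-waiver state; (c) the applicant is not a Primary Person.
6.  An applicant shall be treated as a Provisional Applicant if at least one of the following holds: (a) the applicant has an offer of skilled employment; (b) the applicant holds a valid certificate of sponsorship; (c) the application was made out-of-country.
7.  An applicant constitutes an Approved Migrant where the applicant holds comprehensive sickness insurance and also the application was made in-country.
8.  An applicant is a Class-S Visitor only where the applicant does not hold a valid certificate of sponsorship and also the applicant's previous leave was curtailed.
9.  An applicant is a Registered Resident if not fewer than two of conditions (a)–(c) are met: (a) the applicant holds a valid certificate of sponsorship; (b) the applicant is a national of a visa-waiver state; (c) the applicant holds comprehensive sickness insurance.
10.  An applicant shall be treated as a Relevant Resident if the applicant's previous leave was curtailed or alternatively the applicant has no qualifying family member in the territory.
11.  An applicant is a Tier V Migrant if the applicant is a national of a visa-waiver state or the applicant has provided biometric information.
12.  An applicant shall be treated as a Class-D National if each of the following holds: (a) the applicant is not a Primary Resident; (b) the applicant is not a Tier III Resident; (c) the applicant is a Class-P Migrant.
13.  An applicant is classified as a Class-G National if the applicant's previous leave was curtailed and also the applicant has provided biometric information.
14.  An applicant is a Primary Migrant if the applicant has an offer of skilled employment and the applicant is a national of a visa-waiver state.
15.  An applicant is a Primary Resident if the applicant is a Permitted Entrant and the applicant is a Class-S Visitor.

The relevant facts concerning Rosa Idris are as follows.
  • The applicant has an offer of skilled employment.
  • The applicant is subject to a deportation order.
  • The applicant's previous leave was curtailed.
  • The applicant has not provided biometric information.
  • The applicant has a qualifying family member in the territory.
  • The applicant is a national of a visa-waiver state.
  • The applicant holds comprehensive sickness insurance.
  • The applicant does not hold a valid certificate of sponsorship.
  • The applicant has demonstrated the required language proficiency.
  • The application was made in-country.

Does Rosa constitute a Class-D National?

paragraph 14 — Primary Migrant: [the applicant has an offer of skilled employment? yes] AND [the applicant is a national of a visa-waiver state? yes] → satisfied.
paragraph 2 — Permitted Entrant: [Primary Migrant (paragraph 14)? yes] AND [the applicant has a qualifying family member in the territory? yes] AND [the applicant has demonstrated the required language proficiency? yes] → satisfied.
paragraph 8 — Class-S Visitor: [the applicant does not hold a valid certificate of sponsorship? yes] AND [the applicant's previous leave was curtailed? yes] → satisfied.
paragraph 15 — Primary Resident: [Permitted Entrant (paragraph 2)? yes] AND [Class-S Visitor (paragraph 8)? yes] → satisfied.
paragraph 6 — Provisional Applicant: [the applicant has an offer of skilled employment? yes] OR [the applicant holds a valid certificate of sponsorship? no] OR [the application was made out-of-country? no] → satisfied.
paragraph 3 — Primary Person: the applicant is subject to a deportation order? yes; the applicant holds comprehensive sickness insurance? yes; the applicant is a national of a visa-waiver state? yes — 3 of 3 hold (need ≥2) → satisfied.
paragraph 5 — Tier III Resident: [Provisional Applicant (paragraph 6)? yes] AND [the applicant is not a national of a visa-waiver state? no] AND [not a Primary Person (paragraph 3)? no] → not satisfied.
paragraph 9 — Registered Resident: the applicant holds a valid certificate of sponsorship? no; the applicant is a national of a visa-waiver state? yes; the applicant holds comprehensive sickness insurance? yes — 2 of 3 hold (need ≥2) → satisfied.
paragraph 13 — Class-G National: [the applicant's previous leave was curtailed? yes] AND [the applicant has provided biometric information? no] → not satisfied.
paragraph 4 — Class-P Migrant: [not a Registered Resident (paragraph 9)? no] OR [Class-G National (paragraph 13)? no] OR [the applicant has not provided biometric information? yes] → satisfied.
paragraph 12 — Class-D National: [not a Primary Resident (paragraph 15)? no] AND [not a Tier III Resident (paragraph 5)? yes] AND [Class-P Migrant (paragraph 4)? yes] → not satisfied.

No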